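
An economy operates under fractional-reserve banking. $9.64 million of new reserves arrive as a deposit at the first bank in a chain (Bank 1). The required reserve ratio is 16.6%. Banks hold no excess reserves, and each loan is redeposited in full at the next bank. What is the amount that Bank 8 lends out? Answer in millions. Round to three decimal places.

Each bank lends a fraction (1 − rr) = 0.8340 of the deposit it receives, so Bank 8 receives 9.64·0.8340^7 and lends 9.64·0.8340^8 ≈ 2.2563 million.

$2.256 million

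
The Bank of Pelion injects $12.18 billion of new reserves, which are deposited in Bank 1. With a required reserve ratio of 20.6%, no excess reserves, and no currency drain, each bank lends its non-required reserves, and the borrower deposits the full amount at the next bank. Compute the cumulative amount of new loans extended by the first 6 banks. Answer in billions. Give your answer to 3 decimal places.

Bank i lends (1 − rr)^i of the original deposit: Bank 1 lends 12.18·0.7940 ≈ 9.6709, Bank 2 lends 12.18·0.7940² ≈ 7.6787, and so on.
Summing a geometric series: total = 12.18·[0.7940·(1 − 0.7940^6) / (1 − 0.7940)] ≈ 35.1831 billion.

$35.183 billion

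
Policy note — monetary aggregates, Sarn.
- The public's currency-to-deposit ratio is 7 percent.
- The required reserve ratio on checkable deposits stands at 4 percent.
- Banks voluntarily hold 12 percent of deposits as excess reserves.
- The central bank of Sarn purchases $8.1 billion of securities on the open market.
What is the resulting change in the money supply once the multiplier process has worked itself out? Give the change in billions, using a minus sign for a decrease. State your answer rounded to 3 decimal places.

The money multiplier is m = (1 + c) / (rr + e + c) = (1 + 0.07) / (0.04 + 0.12 + 0.07) ≈ 4.65217.
The purchase adds 8.1 billion of base, so ΔM = m × ΔMB = 4.65217 × (+8.1) ≈ 37.6826 billion.

$37.683 billion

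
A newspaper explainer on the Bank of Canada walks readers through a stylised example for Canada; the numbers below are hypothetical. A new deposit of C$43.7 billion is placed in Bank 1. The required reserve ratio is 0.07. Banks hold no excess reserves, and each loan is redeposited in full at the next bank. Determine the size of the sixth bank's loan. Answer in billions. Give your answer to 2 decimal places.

Each bank lends a fraction (1 − rr) = 0.9300 of the deposit it receives, so Bank 6 receives 43.7·0.9300^5 and lends 43.7·0.9300^6 ≈ 28.2735 billion.

C$28.27 billion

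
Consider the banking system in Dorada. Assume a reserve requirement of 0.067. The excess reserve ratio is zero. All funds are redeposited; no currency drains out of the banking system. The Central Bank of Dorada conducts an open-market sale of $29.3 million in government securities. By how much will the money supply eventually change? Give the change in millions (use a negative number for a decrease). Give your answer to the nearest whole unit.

-437 million

The simple money multiplier is m = 1/rr = 1/0.067 ≈ 14.9254.
An open-market sale reduces the monetary base by 29.3 million, so ΔM = m × ΔMB = 14.9254 × (−29.3) ≈ -437.3142 million.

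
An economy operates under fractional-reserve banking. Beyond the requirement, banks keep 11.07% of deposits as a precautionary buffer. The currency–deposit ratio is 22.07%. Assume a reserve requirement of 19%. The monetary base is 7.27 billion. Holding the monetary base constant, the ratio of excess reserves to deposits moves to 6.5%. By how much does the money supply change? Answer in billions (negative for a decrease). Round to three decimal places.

1.635 billion

Initially m₁ = (1 + 0.2207) / (0.19 + 0.1107 + 0.2207) ≈ 2.34120, so M₁ = 2.34120 × 7.27 ≈ 17.0205 billion.
After the change m₂ = (1 + 0.2207) / (0.19 + 0.065 + 0.2207) ≈ 2.56611, so M₂ = 2.56611 × 7.27 ≈ 18.6556 billion.
ΔM = M₂ − M₁ = 18.6556 − 17.0205 = 1.6351 billion.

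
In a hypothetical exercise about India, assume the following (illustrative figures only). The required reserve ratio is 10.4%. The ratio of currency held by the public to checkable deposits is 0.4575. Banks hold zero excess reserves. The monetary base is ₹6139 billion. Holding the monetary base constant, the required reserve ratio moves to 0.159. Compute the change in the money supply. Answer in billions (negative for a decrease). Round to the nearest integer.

Initially m₁ = (1 + 0.4575) / (0.104 + 0.4575) ≈ 2.59573, so M₁ = 2.59573 × 6139 ≈ 15935.1865 billion.
After the change m₂ = (1 + 0.4575) / (0.159 + 0.4575) ≈ 2.36415, so M₂ = 2.36415 × 6139 ≈ 14513.5168 billion.
ΔM = M₂ − M₁ = 14513.5168 − 15935.1865 = -1421.6697 billion.

-1422 billion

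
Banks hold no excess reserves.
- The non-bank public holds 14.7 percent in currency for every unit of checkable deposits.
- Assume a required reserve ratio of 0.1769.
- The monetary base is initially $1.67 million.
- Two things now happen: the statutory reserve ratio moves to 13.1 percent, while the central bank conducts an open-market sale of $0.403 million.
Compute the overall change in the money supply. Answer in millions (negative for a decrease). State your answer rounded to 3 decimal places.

-0.686 million

Before: m₁ = (1 + 0.147) / (0.1769 + 0.147) ≈ 3.54122, MB₁ = 1.67, so M₁ = 3.54122 × 1.67 ≈ 5.9138 million.
After: m₂ = (1 + 0.147) / (0.131 + 0.147) ≈ 4.12590, MB₂ = 1.67 − 0.403 = 1.267, so M₂ = 4.12590 × 1.267 ≈ 5.2275 million.
ΔM = M₂ − M₁ = 5.2275 − 5.9138 = -0.6863 million.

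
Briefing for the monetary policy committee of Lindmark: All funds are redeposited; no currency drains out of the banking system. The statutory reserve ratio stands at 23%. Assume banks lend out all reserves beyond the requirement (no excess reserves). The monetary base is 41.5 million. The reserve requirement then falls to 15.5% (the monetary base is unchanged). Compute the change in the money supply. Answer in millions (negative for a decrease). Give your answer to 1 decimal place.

Initially m₁ = 1 / (0.23) ≈ 4.3478, so M₁ = 4.3478 × 41.5 = 180.4337 million.
After the change m₂ = 1 / (0.155) ≈ 6.4516, so M₂ = 6.4516 × 41.5 = 267.7414 million.
ΔM = M₂ − M₁ = 267.7414 − 180.4337 = 87.3077 million.

87.3 million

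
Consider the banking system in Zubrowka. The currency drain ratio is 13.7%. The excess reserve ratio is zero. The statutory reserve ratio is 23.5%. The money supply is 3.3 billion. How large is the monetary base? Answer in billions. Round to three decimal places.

1.080 billion

The money multiplier is m = (1 + c) / (rr + c) = (1 + 0.137) / (0.235 + 0.137) ≈ 3.05645.
MB = M / m = 3.3 / 3.05645 ≈ 1.0797 billion.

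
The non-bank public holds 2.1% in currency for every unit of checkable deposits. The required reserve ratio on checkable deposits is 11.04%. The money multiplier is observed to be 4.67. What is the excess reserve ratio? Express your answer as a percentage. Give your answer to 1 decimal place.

8.7%

Using m = 4.67. Since m = (1 + c)/(c + rr + e), the denominator satisfies c + rr + e = (1 + c)/m = (1 + 0.021) / 4.67 ≈ 0.218630.
With c = 0.021 and rr = 0.1104, the excess reserve ratio is 0.218630 − 0.021 − 0.1104 = 0.08723.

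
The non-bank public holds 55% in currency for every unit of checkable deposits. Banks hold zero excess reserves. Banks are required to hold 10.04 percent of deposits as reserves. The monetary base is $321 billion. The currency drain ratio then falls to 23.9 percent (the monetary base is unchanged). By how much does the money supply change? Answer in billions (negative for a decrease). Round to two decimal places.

Initially m₁ = (1 + 0.55) / (0.1004 + 0.55) ≈ 2.383149, so M₁ = 2.383149 × 321 ≈ 764.9908 billion.
After the change m₂ = (1 + 0.239) / (0.1004 + 0.239) ≈ 3.650560, so M₂ = 3.650560 × 321 ≈ 1171.8298 billion.
ΔM = M₂ − M₁ = 1171.8298 − 764.9908 = 406.839 billion.

$406.84 billion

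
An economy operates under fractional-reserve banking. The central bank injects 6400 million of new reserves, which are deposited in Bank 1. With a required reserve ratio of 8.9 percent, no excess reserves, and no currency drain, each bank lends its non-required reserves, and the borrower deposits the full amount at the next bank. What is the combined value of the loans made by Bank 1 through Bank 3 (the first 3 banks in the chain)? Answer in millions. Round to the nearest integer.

15981 million

Bank i lends (1 − rr)^i of the original deposit: Bank 1 lends 6400·0.9110 = 5830.4000, Bank 2 lends 6400·0.9110² = 5311.4944, and so on.
Summing a geometric series: total = 6400·[0.9110·(1 − 0.9110^3) / (1 − 0.9110)] ≈ 15980.6658 million.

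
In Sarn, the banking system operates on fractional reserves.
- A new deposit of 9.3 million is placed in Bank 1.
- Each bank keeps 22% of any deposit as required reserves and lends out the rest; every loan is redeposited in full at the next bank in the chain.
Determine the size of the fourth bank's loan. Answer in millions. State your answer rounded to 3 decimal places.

Each bank lends a fraction (1 − rr) = 0.7800 of the deposit it receives, so Bank 4 receives 9.3·0.7800^3 and lends 9.3·0.7800^4 ≈ 3.4424 million.

3.442 million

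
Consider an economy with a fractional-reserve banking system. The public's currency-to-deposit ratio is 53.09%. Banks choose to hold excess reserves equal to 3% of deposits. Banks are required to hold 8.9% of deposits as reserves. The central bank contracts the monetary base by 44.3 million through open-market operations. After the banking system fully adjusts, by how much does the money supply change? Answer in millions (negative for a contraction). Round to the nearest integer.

The money multiplier is m = (1 + c) / (rr + e + c) = (1 + 0.5309) / (0.089 + 0.03 + 0.5309) ≈ 2.3556.
The sale removes 44.3 million of base, so ΔM = m × ΔMB = 2.3556 × (−44.3) ≈ -104.3531 million.

-104 million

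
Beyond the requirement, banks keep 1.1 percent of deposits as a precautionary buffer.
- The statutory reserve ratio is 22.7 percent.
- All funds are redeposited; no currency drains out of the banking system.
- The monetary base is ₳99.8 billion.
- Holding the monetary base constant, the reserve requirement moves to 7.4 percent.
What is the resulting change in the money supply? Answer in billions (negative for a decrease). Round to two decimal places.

Initially m₁ = 1 / (0.227 + 0.011) ≈ 4.20168, so M₁ = 4.20168 × 99.8 ≈ 419.3277 billion.
After the change m₂ = 1 / (0.074 + 0.011) ≈ 11.76471, so M₂ = 11.76471 × 99.8 ≈ 1174.1181 billion.
ΔM = M₂ − M₁ = 1174.1181 − 419.3277 = 754.7904 billion.

₳754.79 billion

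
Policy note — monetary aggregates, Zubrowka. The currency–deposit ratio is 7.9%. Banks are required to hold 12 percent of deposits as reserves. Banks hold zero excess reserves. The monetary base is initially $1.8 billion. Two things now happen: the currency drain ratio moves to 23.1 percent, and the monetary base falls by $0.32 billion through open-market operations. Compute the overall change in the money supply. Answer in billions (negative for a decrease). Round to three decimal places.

-4.569 billion

Before: m₁ = (1 + 0.079) / (0.12 + 0.079) ≈ 5.42211, MB₁ = 1.8, so M₁ = 5.42211 × 1.8 ≈ 9.7598 billion.
After: m₂ = (1 + 0.231) / (0.12 + 0.231) ≈ 3.50712, MB₂ = 1.8 − 0.32 = 1.48, so M₂ = 3.50712 × 1.48 ≈ 5.1905 billion.
ΔM = M₂ − M₁ = 5.1905 − 9.7598 = -4.5693 billion.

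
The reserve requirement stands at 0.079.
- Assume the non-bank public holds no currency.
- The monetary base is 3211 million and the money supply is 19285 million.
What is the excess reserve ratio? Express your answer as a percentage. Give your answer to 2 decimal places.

Using m = M/MB = 19285/3211 ≈ 6.005917. Since m = (1 + c)/(c + rr + e), the denominator satisfies c + rr + e = (1 + c)/m = (1 + 0) / 6.005917 ≈ 0.166502.
With c = 0 and rr = 0.079, the excess reserve ratio is 0.166502 − 0 − 0.079 = 0.087502.

8.75%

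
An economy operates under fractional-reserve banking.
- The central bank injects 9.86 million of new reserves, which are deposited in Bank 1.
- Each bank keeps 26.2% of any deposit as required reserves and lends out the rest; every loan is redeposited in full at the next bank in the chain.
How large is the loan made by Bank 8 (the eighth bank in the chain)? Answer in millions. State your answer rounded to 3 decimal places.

0.868 million

Each bank lends a fraction (1 − rr) = 0.7380 of the deposit it receives, so Bank 8 receives 9.86·0.7380^7 and lends 9.86·0.7380^8 ≈ 0.8676 million.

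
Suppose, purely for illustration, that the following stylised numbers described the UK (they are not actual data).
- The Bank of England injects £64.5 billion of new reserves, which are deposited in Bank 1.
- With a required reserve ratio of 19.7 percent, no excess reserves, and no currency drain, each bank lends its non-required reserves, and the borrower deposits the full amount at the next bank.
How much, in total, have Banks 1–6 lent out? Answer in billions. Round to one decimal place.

Bank i lends (1 − rr)^i of the original deposit: Bank 1 lends 64.5·0.8030 = 51.7935, Bank 2 lends 64.5·0.8030² ≈ 41.5902, and so on.
Summing a geometric series: total = 64.5·[0.8030·(1 − 0.8030^6) / (1 − 0.8030)] ≈ 192.4253 billion.

£192.4 billion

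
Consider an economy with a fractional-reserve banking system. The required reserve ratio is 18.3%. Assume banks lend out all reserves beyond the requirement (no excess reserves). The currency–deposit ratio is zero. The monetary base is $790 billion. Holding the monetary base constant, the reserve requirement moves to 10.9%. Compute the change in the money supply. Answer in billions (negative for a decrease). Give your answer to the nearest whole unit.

$2931 billion

Initially m₁ = 1 / (0.183) ≈ 5.4645, so M₁ = 5.4645 × 790 = 4316.955 billion.
After the change m₂ = 1 / (0.109) ≈ 9.1743, so M₂ = 9.1743 × 790 = 7247.697 billion.
ΔM = M₂ − M₁ = 7247.697 − 4316.955 = 2930.742 billion.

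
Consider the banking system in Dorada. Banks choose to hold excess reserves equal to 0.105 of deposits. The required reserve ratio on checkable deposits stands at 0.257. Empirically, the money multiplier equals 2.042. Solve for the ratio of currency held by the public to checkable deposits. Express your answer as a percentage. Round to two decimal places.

Using m = 2.042. From m = (1 + c)/(c + rr + e), rearranging gives 1 + c = m·(c + rr + e), so c·(1 − m) = m·(rr + e) − 1.
Hence c = [m·(rr + e) − 1]/(1 − m) = [2.042 × (0.257 + 0.105) − 1] / (1 − 2.042) ≈ 0.250284.

25.03%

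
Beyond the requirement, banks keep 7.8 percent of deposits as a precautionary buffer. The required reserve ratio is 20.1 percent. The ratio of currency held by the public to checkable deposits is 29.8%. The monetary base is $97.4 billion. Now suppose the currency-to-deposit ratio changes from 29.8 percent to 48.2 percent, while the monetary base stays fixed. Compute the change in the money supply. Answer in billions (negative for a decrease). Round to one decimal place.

-29.4 billion

Initially m₁ = (1 + 0.298) / (0.201 + 0.078 + 0.298) ≈ 2.2496, so M₁ = 2.2496 × 97.4 ≈ 219.111 billion.
After the change m₂ = (1 + 0.482) / (0.201 + 0.078 + 0.482) ≈ 1.9474, so M₂ = 1.9474 × 97.4 ≈ 189.6768 billion.
ΔM = M₂ − M₁ = 189.6768 − 219.111 = -29.4342 billion.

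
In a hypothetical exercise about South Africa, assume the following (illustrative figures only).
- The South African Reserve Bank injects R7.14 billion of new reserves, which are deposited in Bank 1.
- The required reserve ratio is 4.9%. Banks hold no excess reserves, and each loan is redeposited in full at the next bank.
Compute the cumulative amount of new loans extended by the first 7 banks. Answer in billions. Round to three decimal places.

Bank i lends (1 − rr)^i of the original deposit: Bank 1 lends 7.14·0.9510 ≈ 6.7901, Bank 2 lends 7.14·0.9510² ≈ 6.4574, and so on.
Summing a geometric series: total = 7.14·[0.9510·(1 − 0.9510^7) / (1 − 0.9510)] ≈ 41.0874 billion.

R41.087 billion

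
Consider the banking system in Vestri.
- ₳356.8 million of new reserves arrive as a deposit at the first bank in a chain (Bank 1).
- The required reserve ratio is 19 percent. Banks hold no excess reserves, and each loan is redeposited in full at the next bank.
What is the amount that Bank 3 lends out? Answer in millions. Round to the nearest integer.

₳190 million

Each bank lends a fraction (1 − rr) = 0.8100 of the deposit it receives, so Bank 3 receives 356.8·0.8100^2 and lends 356.8·0.8100^3 ≈ 189.6181 million.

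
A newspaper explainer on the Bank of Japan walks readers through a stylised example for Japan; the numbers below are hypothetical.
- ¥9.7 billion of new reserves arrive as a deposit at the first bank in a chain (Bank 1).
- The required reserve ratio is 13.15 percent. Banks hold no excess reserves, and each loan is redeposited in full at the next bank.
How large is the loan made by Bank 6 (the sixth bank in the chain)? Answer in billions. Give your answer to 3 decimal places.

¥4.163 billion

Each bank lends a fraction (1 − rr) = 0.8685 of the deposit it receives, so Bank 6 receives 9.7·0.8685^5 and lends 9.7·0.8685^6 ≈ 4.1628 billion.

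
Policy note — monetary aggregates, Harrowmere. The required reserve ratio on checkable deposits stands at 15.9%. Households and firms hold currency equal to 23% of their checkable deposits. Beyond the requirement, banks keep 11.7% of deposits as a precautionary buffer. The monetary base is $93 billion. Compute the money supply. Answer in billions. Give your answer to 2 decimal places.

$226.07 billion

The money multiplier is m = (1 + c) / (rr + e + c) = (1 + 0.23) / (0.159 + 0.117 + 0.23) ≈ 2.43083.
So M = m × MB = 2.43083 × 93 ≈ 226.0672 billion.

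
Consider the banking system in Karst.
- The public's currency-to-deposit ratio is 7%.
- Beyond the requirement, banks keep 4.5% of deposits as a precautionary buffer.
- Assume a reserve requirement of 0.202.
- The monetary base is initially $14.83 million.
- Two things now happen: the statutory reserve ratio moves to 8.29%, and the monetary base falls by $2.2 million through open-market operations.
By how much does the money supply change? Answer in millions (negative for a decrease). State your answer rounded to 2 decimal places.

Before: m₁ = (1 + 0.07) / (0.202 + 0.045 + 0.07) ≈ 3.37539, MB₁ = 14.83, so M₁ = 3.37539 × 14.83 ≈ 50.057 million.
After: m₂ = (1 + 0.07) / (0.0829 + 0.045 + 0.07) ≈ 5.40677, MB₂ = 14.83 − 2.2 = 12.63, so M₂ = 5.40677 × 12.63 ≈ 68.2875 million.
ΔM = M₂ − M₁ = 68.2875 − 50.057 = 18.2305 million.

$18.23 million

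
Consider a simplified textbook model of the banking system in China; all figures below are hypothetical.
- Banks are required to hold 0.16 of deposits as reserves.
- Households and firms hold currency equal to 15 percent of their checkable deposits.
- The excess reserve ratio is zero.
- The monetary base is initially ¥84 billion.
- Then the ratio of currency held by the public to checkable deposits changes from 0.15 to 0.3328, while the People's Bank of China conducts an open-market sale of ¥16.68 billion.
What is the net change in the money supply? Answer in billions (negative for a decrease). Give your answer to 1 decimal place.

-129.5 billion

Before: m₁ = (1 + 0.15) / (0.16 + 0.15) ≈ 3.7097, MB₁ = 84, so M₁ = 3.7097 × 84 = 311.6148 billion.
After: m₂ = (1 + 0.3328) / (0.16 + 0.3328) ≈ 2.7045, MB₂ = 84 − 16.68 = 67.32, so M₂ = 2.7045 × 67.32 ≈ 182.0669 billion.
ΔM = M₂ − M₁ = 182.0669 − 311.6148 = -129.5479 billion.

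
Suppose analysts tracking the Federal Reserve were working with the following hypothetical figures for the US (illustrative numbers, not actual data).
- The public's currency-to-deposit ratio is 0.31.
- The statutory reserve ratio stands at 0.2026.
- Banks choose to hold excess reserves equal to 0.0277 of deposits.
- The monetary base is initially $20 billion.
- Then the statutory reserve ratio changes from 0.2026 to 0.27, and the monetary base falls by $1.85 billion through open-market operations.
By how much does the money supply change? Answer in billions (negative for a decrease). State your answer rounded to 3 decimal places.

Before: m₁ = (1 + 0.31) / (0.2026 + 0.0277 + 0.31) ≈ 2.424579, MB₁ = 20, so M₁ = 2.424579 × 20 ≈ 48.4916 billion.
After: m₂ = (1 + 0.31) / (0.27 + 0.0277 + 0.31) ≈ 2.155669, MB₂ = 20 − 1.85 = 18.15, so M₂ = 2.155669 × 18.15 ≈ 39.1254 billion.
ΔM = M₂ − M₁ = 39.1254 − 48.4916 = -9.3662 billion.

-9.366 billion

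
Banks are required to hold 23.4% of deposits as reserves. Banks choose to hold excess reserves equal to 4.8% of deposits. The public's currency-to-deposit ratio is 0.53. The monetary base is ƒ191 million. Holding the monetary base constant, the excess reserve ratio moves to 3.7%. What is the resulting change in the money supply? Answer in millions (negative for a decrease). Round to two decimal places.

Initially m₁ = (1 + 0.53) / (0.234 + 0.048 + 0.53) ≈ 1.884236, so M₁ = 1.884236 × 191 ≈ 359.8891 million.
After the change m₂ = (1 + 0.53) / (0.234 + 0.037 + 0.53) ≈ 1.910112, so M₂ = 1.910112 × 191 ≈ 364.8314 million.
ΔM = M₂ − M₁ = 364.8314 − 359.8891 = 4.9423 million.

ƒ4.94 million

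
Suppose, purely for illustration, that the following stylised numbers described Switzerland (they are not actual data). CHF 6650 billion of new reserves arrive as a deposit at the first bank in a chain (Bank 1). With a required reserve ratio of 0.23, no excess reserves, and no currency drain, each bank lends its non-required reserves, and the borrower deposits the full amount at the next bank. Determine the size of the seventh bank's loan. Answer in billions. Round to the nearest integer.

Each bank lends a fraction (1 − rr) = 0.7700 of the deposit it receives, so Bank 7 receives 6650·0.7700^6 and lends 6650·0.7700^7 ≈ 1067.2268 billion.

CHF 1067 billion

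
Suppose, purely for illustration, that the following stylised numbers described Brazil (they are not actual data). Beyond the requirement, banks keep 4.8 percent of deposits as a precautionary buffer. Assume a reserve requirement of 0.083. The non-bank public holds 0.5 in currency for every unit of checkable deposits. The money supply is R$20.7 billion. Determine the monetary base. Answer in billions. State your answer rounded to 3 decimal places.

R$8.708 billion

The money multiplier is m = (1 + c) / (rr + e + c) = (1 + 0.5) / (0.083 + 0.048 + 0.5) ≈ 2.377179.
MB = M / m = 20.7 / 2.377179 ≈ 8.7078 billion.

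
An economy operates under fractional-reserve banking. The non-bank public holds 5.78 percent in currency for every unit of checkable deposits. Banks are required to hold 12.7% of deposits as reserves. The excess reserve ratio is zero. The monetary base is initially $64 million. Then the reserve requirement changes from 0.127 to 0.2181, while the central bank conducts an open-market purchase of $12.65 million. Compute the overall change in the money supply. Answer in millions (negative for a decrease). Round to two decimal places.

Before: m₁ = (1 + 0.0578) / (0.127 + 0.0578) ≈ 5.72403, MB₁ = 64, so M₁ = 5.72403 × 64 ≈ 366.3379 million.
After: m₂ = (1 + 0.0578) / (0.2181 + 0.0578) ≈ 3.83400, MB₂ = 64 + 12.65 = 76.65, so M₂ = 3.83400 × 76.65 = 293.8761 million.
ΔM = M₂ − M₁ = 293.8761 − 366.3379 = -72.4618 million.

-72.46 million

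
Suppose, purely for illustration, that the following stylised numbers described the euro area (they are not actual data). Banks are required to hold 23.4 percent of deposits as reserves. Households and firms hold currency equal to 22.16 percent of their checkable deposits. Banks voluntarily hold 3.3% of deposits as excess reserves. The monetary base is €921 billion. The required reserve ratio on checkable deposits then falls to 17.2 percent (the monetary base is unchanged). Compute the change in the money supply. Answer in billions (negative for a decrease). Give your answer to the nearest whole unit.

€335 billion

Initially m₁ = (1 + 0.2216) / (0.234 + 0.033 + 0.2216) ≈ 2.5002, so M₁ = 2.5002 × 921 = 2302.6842 billion.
After the change m₂ = (1 + 0.2216) / (0.172 + 0.033 + 0.2216) ≈ 2.8636, so M₂ = 2.8636 × 921 = 2637.3756 billion.
ΔM = M₂ − M₁ = 2637.3756 − 2302.6842 = 334.6914 billion.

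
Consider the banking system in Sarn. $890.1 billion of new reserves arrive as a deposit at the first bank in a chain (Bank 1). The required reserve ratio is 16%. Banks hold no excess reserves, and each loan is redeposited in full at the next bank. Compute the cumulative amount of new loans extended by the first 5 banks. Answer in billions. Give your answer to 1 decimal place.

Bank i lends (1 − rr)^i of the original deposit: Bank 1 lends 890.1·0.8400 = 747.6840, Bank 2 lends 890.1·0.8400² ≈ 628.0546, and so on.
Summing a geometric series: total = 890.1·[0.8400·(1 − 0.8400^5) / (1 − 0.8400)] ≈ 2718.7101 billion.

$2718.7 billion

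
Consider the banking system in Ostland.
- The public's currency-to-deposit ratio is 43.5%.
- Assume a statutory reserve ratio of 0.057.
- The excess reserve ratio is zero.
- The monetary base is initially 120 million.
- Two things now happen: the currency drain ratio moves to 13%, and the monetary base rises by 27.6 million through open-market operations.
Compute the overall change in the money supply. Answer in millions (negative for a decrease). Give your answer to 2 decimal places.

Before: m₁ = (1 + 0.435) / (0.057 + 0.435) ≈ 2.916667, MB₁ = 120, so M₁ = 2.916667 × 120 ≈ 350 million.
After: m₂ = (1 + 0.13) / (0.057 + 0.13) ≈ 6.042781, MB₂ = 120 + 27.6 = 147.6, so M₂ = 6.042781 × 147.6 ≈ 891.9145 million.
ΔM = M₂ − M₁ = 891.9145 − 350 = 541.9145 million.

541.91 million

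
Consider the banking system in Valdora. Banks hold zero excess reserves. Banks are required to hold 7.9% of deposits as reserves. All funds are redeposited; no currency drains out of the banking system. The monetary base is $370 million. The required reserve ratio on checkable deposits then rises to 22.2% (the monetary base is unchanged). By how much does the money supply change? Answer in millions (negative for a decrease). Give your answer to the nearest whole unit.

Initially m₁ = 1 / (0.079) ≈ 12.6582, so M₁ = 12.6582 × 370 = 4683.534 million.
After the change m₂ = 1 / (0.222) ≈ 4.5045, so M₂ = 4.5045 × 370 = 1666.665 million.
ΔM = M₂ − M₁ = 1666.665 − 4683.534 = -3016.869 million.

-3017 million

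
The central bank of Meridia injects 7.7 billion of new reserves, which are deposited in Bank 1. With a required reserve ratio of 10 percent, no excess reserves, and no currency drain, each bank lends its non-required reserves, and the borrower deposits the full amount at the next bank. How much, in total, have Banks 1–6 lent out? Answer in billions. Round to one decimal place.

32.5 billion

Bank i lends (1 − rr)^i of the original deposit: Bank 1 lends 7.7·0.9000 = 6.9300, Bank 2 lends 7.7·0.9000² = 6.2370, and so on.
Summing a geometric series: total = 7.7·[0.9000·(1 − 0.9000^6) / (1 − 0.9000)] ≈ 32.4711 billion.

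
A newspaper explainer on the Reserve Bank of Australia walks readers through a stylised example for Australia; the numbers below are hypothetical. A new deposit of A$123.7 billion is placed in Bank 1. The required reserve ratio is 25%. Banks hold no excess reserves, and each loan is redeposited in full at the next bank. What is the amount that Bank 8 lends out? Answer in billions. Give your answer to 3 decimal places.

Each bank lends a fraction (1 − rr) = 0.7500 of the deposit it receives, so Bank 8 receives 123.7·0.7500^7 and lends 123.7·0.7500^8 ≈ 12.3840 billion.

A$12.384 billion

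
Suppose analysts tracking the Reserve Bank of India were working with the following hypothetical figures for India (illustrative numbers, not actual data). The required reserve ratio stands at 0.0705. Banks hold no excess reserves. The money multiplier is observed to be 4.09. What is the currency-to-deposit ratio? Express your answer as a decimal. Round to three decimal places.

Using m = 4.09. From m = (1 + c)/(c + rr + e), rearranging gives 1 + c = m·(c + rr + e), so c·(1 − m) = m·(rr + e) − 1.
Hence c = [m·(rr + e) − 1]/(1 − m) = [4.09 × (0.0705 + 0) − 1] / (1 − 4.09) ≈ 0.230309.

0.230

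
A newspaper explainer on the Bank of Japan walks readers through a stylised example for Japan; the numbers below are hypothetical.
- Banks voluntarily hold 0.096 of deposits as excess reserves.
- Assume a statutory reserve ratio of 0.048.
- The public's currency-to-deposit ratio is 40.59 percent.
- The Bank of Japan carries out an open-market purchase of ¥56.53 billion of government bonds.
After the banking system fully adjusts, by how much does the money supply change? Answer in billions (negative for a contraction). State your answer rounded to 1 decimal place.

¥144.5 billion

The money multiplier is m = (1 + c) / (rr + e + c) = (1 + 0.4059) / (0.048 + 0.096 + 0.4059) ≈ 2.5566.
The purchase adds 56.53 billion of base, so ΔM = m × ΔMB = 2.5566 × (+56.53) ≈ 144.5246 billion.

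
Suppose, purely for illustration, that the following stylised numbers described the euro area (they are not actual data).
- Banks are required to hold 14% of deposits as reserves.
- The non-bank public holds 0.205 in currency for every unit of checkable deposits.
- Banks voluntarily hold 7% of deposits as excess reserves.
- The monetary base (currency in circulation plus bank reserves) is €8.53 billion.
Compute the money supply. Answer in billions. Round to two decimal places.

€24.77 billion

The money multiplier is m = (1 + c) / (rr + e + c) = (1 + 0.205) / (0.14 + 0.07 + 0.205) ≈ 2.9036.
So M = m × MB = 2.9036 × 8.53 ≈ 24.7677 billion.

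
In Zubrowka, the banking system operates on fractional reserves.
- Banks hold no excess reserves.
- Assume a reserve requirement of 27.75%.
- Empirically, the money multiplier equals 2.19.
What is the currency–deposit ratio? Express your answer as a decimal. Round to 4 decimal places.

0.3296

Using m = 2.19. From m = (1 + c)/(c + rr + e), rearranging gives 1 + c = m·(c + rr + e), so c·(1 − m) = m·(rr + e) − 1.
Hence c = [m·(rr + e) − 1]/(1 − m) = [2.19 × (0.2775 + 0) − 1] / (1 − 2.19) ≈ 0.329643.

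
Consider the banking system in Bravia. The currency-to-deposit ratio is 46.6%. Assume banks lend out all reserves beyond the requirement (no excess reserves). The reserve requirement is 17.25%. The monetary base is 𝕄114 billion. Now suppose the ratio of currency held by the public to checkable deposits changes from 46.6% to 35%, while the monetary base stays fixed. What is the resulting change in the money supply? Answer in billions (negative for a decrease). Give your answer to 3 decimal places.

𝕄32.801 billion

Initially m₁ = (1 + 0.466) / (0.1725 + 0.466) ≈ 2.2960063, so M₁ = 2.2960063 × 114 ≈ 261.7447 billion.
After the change m₂ = (1 + 0.35) / (0.1725 + 0.35) ≈ 2.5837321, so M₂ = 2.5837321 × 114 ≈ 294.5455 billion.
ΔM = M₂ − M₁ = 294.5455 − 261.7447 = 32.8008 billion.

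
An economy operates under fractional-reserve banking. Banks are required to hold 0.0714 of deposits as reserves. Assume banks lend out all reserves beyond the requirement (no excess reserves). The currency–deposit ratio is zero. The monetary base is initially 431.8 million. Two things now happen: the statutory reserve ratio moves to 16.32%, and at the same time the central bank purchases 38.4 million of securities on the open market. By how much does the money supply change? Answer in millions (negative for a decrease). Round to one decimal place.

-3166.5 million

Before: m₁ = 1 / (0.0714) ≈ 14.00560, MB₁ = 431.8, so M₁ = 14.00560 × 431.8 ≈ 6047.6181 million.
After: m₂ = 1 / (0.1632) ≈ 6.12745, MB₂ = 431.8 + 38.4 = 470.2, so M₂ = 6.12745 × 470.2 ≈ 2881.127 million.
ΔM = M₂ − M₁ = 2881.127 − 6047.6181 = -3166.4911 million.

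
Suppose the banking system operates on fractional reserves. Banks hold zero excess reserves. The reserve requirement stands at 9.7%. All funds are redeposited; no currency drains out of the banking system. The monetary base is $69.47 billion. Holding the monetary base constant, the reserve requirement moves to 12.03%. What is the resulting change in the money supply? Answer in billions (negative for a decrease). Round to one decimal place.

-138.7 billion

Initially m₁ = 1 / (0.097) ≈ 10.3093, so M₁ = 10.3093 × 69.47 ≈ 716.1871 billion.
After the change m₂ = 1 / (0.1203) ≈ 8.3126, so M₂ = 8.3126 × 69.47 ≈ 577.4763 billion.
ΔM = M₂ − M₁ = 577.4763 − 716.1871 = -138.7108 billion.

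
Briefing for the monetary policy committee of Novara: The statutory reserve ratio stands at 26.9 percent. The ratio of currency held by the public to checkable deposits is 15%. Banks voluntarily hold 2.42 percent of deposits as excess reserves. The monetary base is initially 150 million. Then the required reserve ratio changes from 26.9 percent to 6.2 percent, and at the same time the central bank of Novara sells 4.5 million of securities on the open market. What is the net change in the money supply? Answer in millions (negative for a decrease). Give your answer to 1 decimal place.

319.2 million

Before: m₁ = (1 + 0.15) / (0.269 + 0.0242 + 0.15) ≈ 2.59477, MB₁ = 150, so M₁ = 2.59477 × 150 = 389.2155 million.
After: m₂ = (1 + 0.15) / (0.062 + 0.0242 + 0.15) ≈ 4.86876, MB₂ = 150 − 4.5 = 145.5, so M₂ = 4.86876 × 145.5 ≈ 708.4046 million.
ΔM = M₂ − M₁ = 708.4046 − 389.2155 = 319.1891 million.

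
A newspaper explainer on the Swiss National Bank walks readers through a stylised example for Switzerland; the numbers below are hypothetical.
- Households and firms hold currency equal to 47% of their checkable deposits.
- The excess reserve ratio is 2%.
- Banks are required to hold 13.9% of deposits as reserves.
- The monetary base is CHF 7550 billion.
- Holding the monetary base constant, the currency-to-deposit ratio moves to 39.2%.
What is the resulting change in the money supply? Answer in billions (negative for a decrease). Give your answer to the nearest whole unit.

CHF 1429 billion

Initially m₁ = (1 + 0.47) / (0.139 + 0.02 + 0.47) ≈ 2.33704, so M₁ = 2.33704 × 7550 = 17644.652 billion.
After the change m₂ = (1 + 0.392) / (0.139 + 0.02 + 0.392) ≈ 2.52632, so M₂ = 2.52632 × 7550 = 19073.716 billion.
ΔM = M₂ − M₁ = 19073.716 − 17644.652 = 1429.064 billion.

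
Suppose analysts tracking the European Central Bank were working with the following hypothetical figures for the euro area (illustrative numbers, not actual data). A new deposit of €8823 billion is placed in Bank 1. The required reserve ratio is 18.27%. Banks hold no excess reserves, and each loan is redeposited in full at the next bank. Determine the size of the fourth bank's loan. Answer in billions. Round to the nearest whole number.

€3937 billion

Each bank lends a fraction (1 − rr) = 0.8173 of the deposit it receives, so Bank 4 receives 8823·0.8173^3 and lends 8823·0.8173^4 ≈ 3936.7902 billion.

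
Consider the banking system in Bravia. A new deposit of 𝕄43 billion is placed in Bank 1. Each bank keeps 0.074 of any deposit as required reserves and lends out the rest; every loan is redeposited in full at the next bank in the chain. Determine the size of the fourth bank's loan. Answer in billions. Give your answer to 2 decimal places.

𝕄31.62 billion

Each bank lends a fraction (1 − rr) = 0.9260 of the deposit it receives, so Bank 4 receives 43·0.9260^3 and lends 43·0.9260^4 ≈ 31.6164 billion.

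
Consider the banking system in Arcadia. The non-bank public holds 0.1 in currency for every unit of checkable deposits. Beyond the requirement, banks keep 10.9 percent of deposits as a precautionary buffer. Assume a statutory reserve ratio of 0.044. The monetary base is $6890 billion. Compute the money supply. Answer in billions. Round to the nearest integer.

$29957 billion

The money multiplier is m = (1 + c) / (rr + e + c) = (1 + 0.1) / (0.044 + 0.109 + 0.1) ≈ 4.34783.
So M = m × MB = 4.34783 × 6890 = 29956.5487 billion.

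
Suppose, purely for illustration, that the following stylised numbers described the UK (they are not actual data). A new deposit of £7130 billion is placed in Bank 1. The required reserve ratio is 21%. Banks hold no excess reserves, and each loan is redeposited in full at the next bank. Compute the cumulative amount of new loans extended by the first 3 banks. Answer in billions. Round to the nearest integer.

£13598 billion

Bank i lends (1 − rr)^i of the original deposit: Bank 1 lends 7130·0.7900 = 5632.7000, Bank 2 lends 7130·0.7900² = 4449.8330, and so on.
Summing a geometric series: total = 7130·[0.7900·(1 − 0.7900^3) / (1 − 0.7900)] ≈ 13597.9011 billion.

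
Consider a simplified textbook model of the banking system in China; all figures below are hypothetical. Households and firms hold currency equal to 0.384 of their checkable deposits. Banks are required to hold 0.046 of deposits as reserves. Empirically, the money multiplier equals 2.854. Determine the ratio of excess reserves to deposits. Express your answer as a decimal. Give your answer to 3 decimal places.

0.055

Using m = 2.854. Since m = (1 + c)/(c + rr + e), the denominator satisfies c + rr + e = (1 + c)/m = (1 + 0.384) / 2.854 ≈ 0.484933.
With c = 0.384 and rr = 0.046, the ratio of excess reserves to deposits is 0.484933 − 0.384 − 0.046 = 0.054933.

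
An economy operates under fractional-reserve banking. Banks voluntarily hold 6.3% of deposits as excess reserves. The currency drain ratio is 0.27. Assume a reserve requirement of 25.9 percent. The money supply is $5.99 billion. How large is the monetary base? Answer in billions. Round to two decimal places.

$2.79 billion

The money multiplier is m = (1 + c) / (rr + e + c) = (1 + 0.27) / (0.259 + 0.063 + 0.27) ≈ 2.1453.
MB = M / m = 5.99 / 2.1453 ≈ 2.7922 billion.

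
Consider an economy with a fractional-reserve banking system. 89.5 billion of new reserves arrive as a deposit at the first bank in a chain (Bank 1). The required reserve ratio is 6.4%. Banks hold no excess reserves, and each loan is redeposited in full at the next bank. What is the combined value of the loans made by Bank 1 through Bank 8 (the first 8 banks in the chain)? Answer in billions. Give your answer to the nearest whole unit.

538 billion

Bank i lends (1 − rr)^i of the original deposit: Bank 1 lends 89.5·0.9360 = 83.7720, Bank 2 lends 89.5·0.9360² ≈ 78.4106, and so on.
Summing a geometric series: total = 89.5·[0.9360·(1 − 0.9360^8) / (1 − 0.9360)] ≈ 537.8109 billion.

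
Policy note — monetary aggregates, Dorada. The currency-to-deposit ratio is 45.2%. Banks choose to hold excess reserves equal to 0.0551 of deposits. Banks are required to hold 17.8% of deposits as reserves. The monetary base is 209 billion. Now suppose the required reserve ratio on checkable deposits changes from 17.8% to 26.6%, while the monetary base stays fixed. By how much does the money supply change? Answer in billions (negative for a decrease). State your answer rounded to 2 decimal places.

-50.42 billion

Initially m₁ = (1 + 0.452) / (0.178 + 0.0551 + 0.452) ≈ 2.119399, so M₁ = 2.119399 × 209 ≈ 442.9544 billion.
After the change m₂ = (1 + 0.452) / (0.266 + 0.0551 + 0.452) ≈ 1.878153, so M₂ = 1.878153 × 209 ≈ 392.534 billion.
ΔM = M₂ − M₁ = 392.534 − 442.9544 = -50.4204 billion.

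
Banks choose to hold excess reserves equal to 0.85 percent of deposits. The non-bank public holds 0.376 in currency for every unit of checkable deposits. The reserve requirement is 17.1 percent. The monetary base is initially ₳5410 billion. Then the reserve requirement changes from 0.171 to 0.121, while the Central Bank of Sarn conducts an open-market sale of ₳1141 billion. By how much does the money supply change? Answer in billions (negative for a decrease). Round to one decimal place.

-1780.4 billion

Before: m₁ = (1 + 0.376) / (0.171 + 0.0085 + 0.376) ≈ 2.477048, MB₁ = 5410, so M₁ = 2.477048 × 5410 ≈ 13400.8297 billion.
After: m₂ = (1 + 0.376) / (0.121 + 0.0085 + 0.376) ≈ 2.722057, MB₂ = 5410 − 1141 = 4269, so M₂ = 2.722057 × 4269 ≈ 11620.4613 billion.
ΔM = M₂ − M₁ = 11620.4613 − 13400.8297 = -1780.3684 billion.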